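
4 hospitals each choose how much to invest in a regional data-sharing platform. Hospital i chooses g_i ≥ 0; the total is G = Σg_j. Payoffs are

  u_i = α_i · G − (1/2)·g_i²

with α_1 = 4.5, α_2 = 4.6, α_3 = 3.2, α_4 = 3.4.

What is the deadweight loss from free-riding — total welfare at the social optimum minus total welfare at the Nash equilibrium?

Hospital i's FOC: ∂u_i/∂g_i = α_i − g_i = 0, so g_i* = α_i.
NE contributions = (4.5, 4.6, 3.2, 3.4); G = 15.7.
W^NE = (Σα)·G − ½Σα_i² = 15.7² − ½·63.21 = 214.885.
Planner sets g_i = Σα_j = 15.7 for every i, so G^SO = 4·15.7 = 62.8.
W^SO = (Σα)·G^SO − ½·4·(Σα)² = (4/2)·15.7² = 492.98.
Deadweight loss = W^SO − W^NE = 278.095.

278.095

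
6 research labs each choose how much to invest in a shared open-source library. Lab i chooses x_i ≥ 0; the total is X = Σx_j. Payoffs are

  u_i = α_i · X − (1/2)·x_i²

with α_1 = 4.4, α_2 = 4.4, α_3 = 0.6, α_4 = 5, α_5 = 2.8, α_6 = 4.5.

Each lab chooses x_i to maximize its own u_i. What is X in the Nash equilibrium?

21.7

Lab i's FOC: ∂u_i/∂x_i = α_i − x_i = 0, so x_i* = α_i.
NE contributions = (4.4, 4.4, 0.6, 5, 2.8, 4.5); X = 21.7.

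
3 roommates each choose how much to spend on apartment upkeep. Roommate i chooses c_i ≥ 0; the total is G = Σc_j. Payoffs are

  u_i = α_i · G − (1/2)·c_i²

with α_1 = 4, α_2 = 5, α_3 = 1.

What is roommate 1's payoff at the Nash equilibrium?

32

Roommate i's FOC: ∂u_i/∂c_i = α_i − c_i = 0, so c_i* = α_i.
NE contributions = (4, 5, 1); G = 10.
u_1 = α_1·G − ½·(c_1)² = 4·10 − ½·4² = 32.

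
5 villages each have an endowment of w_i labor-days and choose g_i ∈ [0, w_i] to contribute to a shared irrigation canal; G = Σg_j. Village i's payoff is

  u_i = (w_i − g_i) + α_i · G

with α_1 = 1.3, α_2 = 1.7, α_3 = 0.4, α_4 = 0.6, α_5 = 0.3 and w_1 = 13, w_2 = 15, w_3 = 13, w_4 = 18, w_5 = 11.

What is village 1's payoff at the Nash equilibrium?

∂u_i/∂g_i = α_i − 1, so village i contributes w_i if α_i > 1, else 0.
α_i > 1 for i ∈ {1, 2}; NE contributions (13, 15, 0, 0, 0), G = 28.
u_1 = (13 − 13) + 1.3·28 = 36.4.

36.4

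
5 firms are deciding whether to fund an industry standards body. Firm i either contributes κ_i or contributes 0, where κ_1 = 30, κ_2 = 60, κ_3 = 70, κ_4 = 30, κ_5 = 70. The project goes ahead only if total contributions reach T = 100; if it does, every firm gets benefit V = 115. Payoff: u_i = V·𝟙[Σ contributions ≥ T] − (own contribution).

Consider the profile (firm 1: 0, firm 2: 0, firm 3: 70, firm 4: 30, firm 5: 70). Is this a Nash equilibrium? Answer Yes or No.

Total = 170 ≥ 100: provided.
Firm 1 (pledges 0, payoff 115): pledging 30 → total 200, payoff 85. No gain.
Firm 2 (pledges 0, payoff 115): pledging 60 → total 230, payoff 55. No gain.
Firm 3 (pledges 70, payoff 45): dropping to 0 → total 100, payoff 115. Profitable deviation.

No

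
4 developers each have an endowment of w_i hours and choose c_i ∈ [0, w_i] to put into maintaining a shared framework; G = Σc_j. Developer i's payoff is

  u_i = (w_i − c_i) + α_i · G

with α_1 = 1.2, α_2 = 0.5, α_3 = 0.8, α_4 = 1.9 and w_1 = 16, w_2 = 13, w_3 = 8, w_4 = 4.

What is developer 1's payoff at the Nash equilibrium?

24

∂u_i/∂c_i = α_i − 1, so developer i contributes w_i if α_i > 1, else 0.
α_i > 1 for i ∈ {1, 4}; NE contributions (16, 0, 0, 4), G = 20.
u_1 = (16 − 16) + 1.2·20 = 24.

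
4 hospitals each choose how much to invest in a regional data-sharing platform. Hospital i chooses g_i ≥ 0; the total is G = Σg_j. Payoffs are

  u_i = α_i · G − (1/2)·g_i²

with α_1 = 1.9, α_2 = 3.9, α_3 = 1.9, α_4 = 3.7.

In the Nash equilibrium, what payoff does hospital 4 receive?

Hospital i's FOC: ∂u_i/∂g_i = α_i − g_i = 0, so g_i* = α_i.
NE contributions = (1.9, 3.9, 1.9, 3.7); G = 11.4.
u_4 = α_4·G − ½·(g_4)² = 3.7·11.4 − ½·3.7² = 35.335.

35.335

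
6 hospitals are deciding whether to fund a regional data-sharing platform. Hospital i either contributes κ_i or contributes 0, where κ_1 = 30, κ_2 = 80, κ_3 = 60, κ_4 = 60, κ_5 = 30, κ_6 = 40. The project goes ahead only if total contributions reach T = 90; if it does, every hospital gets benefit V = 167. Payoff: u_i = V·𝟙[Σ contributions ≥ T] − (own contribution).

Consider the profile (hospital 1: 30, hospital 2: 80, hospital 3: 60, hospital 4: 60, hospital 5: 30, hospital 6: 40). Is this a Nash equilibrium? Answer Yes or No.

Total = 300 ≥ 90: provided.
Hospital 1 (pledges 30, payoff 137): dropping to 0 → total 270, payoff 167. Profitable deviation.

No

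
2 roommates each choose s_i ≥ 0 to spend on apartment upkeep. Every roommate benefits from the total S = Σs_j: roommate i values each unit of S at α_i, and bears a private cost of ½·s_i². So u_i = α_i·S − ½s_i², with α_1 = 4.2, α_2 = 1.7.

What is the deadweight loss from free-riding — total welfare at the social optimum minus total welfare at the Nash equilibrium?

10.265

Roommate i's FOC: ∂u_i/∂s_i = α_i − s_i = 0, so s_i* = α_i.
NE contributions = (4.2, 1.7); S = 5.9.
W^NE = (Σα)·S − ½Σα_i² = 5.9² − ½·20.53 = 24.545.
Planner sets s_i = Σα_j = 5.9 for every i, so S^SO = 2·5.9 = 11.8.
W^SO = (Σα)·S^SO − ½·2·(Σα)² = (2/2)·5.9² = 34.81.
Deadweight loss = W^SO − W^NE = 10.265.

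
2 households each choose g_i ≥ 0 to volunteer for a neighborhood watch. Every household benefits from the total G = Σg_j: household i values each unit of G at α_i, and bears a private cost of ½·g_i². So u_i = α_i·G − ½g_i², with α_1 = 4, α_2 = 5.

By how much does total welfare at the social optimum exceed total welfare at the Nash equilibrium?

Household i's FOC: ∂u_i/∂g_i = α_i − g_i = 0, so g_i* = α_i.
NE contributions = (4, 5); G = 9.
W^NE = (Σα)·G − ½Σα_i² = 9² − ½·41 = 60.5.
Planner sets g_i = Σα_j = 9 for every i, so G^SO = 2·9 = 18.
W^SO = (Σα)·G^SO − ½·2·(Σα)² = (2/2)·9² = 81.
Deadweight loss = W^SO − W^NE = 20.5.

20.5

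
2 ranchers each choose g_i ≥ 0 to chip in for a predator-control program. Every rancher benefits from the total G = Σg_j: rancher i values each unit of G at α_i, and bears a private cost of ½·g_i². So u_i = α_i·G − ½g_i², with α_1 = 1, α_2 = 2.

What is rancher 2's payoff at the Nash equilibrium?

4

Rancher i's FOC: ∂u_i/∂g_i = α_i − g_i = 0, so g_i* = α_i.
NE contributions = (1, 2); G = 3.
u_2 = α_2·G − ½·(g_2)² = 2·3 − ½·2² = 4.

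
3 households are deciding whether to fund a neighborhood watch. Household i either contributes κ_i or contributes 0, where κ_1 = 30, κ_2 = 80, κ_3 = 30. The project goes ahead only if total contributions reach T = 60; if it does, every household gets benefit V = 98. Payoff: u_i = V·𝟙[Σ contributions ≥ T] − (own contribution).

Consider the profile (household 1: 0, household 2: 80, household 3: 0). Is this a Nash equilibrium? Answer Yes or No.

Yes

Total = 80 ≥ 60: provided.
Household 1 (pledges 0, payoff 98): pledging 30 → total 110, payoff 68. No gain.
Household 2 (pledges 80, payoff 18): dropping to 0 → total 0, payoff 0. No gain.
Household 3 (pledges 0, payoff 98): pledging 30 → total 110, payoff 68. No gain.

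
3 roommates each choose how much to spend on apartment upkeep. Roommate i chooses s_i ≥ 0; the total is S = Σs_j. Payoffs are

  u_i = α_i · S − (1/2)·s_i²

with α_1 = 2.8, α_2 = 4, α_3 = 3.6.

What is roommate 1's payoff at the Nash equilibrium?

Roommate i's FOC: ∂u_i/∂s_i = α_i − s_i = 0, so s_i* = α_i.
NE contributions = (2.8, 4, 3.6); S = 10.4.
u_1 = α_1·S − ½·(s_1)² = 2.8·10.4 − ½·2.8² = 25.2.

25.2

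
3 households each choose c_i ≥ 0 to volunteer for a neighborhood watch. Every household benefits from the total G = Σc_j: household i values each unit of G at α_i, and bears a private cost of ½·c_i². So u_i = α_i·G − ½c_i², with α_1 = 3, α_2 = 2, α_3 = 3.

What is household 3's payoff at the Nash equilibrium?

Household i's FOC: ∂u_i/∂c_i = α_i − c_i = 0, so c_i* = α_i.
NE contributions = (3, 2, 3); G = 8.
u_3 = α_3·G − ½·(c_3)² = 3·8 − ½·3² = 19.5.

19.5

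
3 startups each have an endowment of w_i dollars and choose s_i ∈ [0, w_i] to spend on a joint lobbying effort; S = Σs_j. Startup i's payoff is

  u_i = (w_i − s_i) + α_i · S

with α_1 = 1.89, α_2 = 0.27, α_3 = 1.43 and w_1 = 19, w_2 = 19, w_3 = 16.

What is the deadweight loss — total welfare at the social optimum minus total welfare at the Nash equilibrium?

∂u_i/∂s_i = α_i − 1, so startup i contributes w_i if α_i > 1, else 0.
α_i > 1 for i ∈ {1, 3}; NE contributions (19, 0, 16), S = 35.
W^NE = Σw_i − S^NE + (Σα_i)·S^NE = 54 + 2.59·35 = 144.65.
Planner: ∂(Σu_j)/∂s_i = Σα_j − 1 = 2.59 > 0, so everyone contributes w_i; S^SO = 54, W^SO = 54 + 2.59·54 = 193.86.
Deadweight loss = 49.21.

49.21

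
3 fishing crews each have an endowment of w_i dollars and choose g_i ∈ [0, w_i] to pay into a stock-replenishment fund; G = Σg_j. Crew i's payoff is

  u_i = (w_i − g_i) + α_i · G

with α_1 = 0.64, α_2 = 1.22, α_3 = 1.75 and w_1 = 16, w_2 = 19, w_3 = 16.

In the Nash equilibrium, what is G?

∂u_i/∂g_i = α_i − 1, so crew i contributes w_i if α_i > 1, else 0.
α_i > 1 for i ∈ {2, 3}; NE contributions (0, 19, 16), G = 35.

35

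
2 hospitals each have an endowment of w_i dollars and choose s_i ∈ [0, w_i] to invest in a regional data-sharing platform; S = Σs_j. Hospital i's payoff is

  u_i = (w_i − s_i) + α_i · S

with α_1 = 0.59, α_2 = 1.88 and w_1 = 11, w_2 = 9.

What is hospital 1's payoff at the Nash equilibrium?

∂u_i/∂s_i = α_i − 1, so hospital i contributes w_i if α_i > 1, else 0.
α_i > 1 for i ∈ {2}; NE contributions (0, 9), S = 9.
u_1 = (11 − 0) + 0.59·9 = 16.31.

16.31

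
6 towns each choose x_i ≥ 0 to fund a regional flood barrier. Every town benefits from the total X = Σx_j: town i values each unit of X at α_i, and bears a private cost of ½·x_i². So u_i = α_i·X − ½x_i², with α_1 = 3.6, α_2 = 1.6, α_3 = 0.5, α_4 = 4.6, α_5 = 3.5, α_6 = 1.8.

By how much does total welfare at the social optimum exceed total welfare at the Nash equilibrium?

Town i's FOC: ∂u_i/∂x_i = α_i − x_i = 0, so x_i* = α_i.
NE contributions = (3.6, 1.6, 0.5, 4.6, 3.5, 1.8); X = 15.6.
W^NE = (Σα)·X − ½Σα_i² = 15.6² − ½·52.42 = 217.15.
Planner sets x_i = Σα_j = 15.6 for every i, so X^SO = 6·15.6 = 93.6.
W^SO = (Σα)·X^SO − ½·6·(Σα)² = (6/2)·15.6² = 730.08.
Deadweight loss = W^SO − W^NE = 512.93.

512.93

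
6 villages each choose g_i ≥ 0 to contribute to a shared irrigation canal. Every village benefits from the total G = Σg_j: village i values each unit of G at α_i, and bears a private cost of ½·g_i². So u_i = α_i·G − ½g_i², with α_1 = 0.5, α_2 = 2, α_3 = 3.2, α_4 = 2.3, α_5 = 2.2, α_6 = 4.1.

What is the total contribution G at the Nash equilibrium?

14.3

Village i's FOC: ∂u_i/∂g_i = α_i − g_i = 0, so g_i* = α_i.
NE contributions = (0.5, 2, 3.2, 2.3, 2.2, 4.1); G = 14.3.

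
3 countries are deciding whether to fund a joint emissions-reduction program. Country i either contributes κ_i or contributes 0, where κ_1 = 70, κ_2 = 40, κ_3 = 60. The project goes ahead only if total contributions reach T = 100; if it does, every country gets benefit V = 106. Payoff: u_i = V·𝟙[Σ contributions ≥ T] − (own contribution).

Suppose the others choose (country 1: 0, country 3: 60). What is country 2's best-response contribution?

40

Others' total = 60. Contributing 40 brings total to 100 ≥ 100: gain V − κ_2 = 66.
Best response: 40.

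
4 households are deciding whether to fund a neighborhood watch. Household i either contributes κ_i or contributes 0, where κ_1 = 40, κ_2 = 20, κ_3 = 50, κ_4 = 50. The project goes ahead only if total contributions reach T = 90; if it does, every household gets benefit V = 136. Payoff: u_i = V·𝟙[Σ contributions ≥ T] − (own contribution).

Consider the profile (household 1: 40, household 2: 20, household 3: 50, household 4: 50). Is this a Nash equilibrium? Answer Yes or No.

Total = 160 ≥ 90: provided.
Household 1 (pledges 40, payoff 96): dropping to 0 → total 120, payoff 136. Profitable deviation.

No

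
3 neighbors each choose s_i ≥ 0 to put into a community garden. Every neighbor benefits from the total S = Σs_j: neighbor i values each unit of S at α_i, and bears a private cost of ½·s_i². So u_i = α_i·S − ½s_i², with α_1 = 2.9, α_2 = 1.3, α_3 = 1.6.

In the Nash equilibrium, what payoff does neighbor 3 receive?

Neighbor i's FOC: ∂u_i/∂s_i = α_i − s_i = 0, so s_i* = α_i.
NE contributions = (2.9, 1.3, 1.6); S = 5.8.
u_3 = α_3·S − ½·(s_3)² = 1.6·5.8 − ½·1.6² = 8.

8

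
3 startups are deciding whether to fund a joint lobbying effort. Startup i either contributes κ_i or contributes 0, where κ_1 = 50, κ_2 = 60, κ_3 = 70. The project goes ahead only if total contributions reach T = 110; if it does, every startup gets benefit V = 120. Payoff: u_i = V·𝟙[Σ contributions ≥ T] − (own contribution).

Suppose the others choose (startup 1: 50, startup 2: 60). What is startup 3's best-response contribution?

0

Others' total = 110 ≥ 110; contributing adds cost 70 for no extra benefit.
Best response: 0.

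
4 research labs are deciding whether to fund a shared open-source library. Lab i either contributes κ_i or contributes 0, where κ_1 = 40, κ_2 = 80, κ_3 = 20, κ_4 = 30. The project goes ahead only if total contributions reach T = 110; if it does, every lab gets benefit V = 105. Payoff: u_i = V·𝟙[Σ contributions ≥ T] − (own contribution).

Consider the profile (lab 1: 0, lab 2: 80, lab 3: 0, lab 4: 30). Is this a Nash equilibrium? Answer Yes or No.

Yes

Total = 110 ≥ 110: provided.
Lab 1 (pledges 0, payoff 105): pledging 40 → total 150, payoff 65. No gain.
Lab 2 (pledges 80, payoff 25): dropping to 0 → total 30, payoff 0. No gain.
Lab 3 (pledges 0, payoff 105): pledging 20 → total 130, payoff 85. No gain.
Lab 4 (pledges 30, payoff 75): dropping to 0 → total 80, payoff 0. No gain.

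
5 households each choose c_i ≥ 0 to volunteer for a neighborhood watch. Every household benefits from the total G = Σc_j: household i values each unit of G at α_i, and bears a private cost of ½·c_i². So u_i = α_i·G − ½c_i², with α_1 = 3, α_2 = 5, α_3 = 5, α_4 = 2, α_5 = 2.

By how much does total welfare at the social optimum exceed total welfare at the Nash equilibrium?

Household i's FOC: ∂u_i/∂c_i = α_i − c_i = 0, so c_i* = α_i.
NE contributions = (3, 5, 5, 2, 2); G = 17.
W^NE = (Σα)·G − ½Σα_i² = 17² − ½·67 = 255.5.
Planner sets c_i = Σα_j = 17 for every i, so G^SO = 5·17 = 85.
W^SO = (Σα)·G^SO − ½·5·(Σα)² = (5/2)·17² = 722.5.
Deadweight loss = W^SO − W^NE = 467.

467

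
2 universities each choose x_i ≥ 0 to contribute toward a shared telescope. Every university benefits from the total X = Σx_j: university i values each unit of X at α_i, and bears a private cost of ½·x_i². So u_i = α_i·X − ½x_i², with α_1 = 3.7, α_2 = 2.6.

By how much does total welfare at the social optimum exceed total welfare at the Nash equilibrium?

10.225

University i's FOC: ∂u_i/∂x_i = α_i − x_i = 0, so x_i* = α_i.
NE contributions = (3.7, 2.6); X = 6.3.
W^NE = (Σα)·X − ½Σα_i² = 6.3² − ½·20.45 = 29.465.
Planner sets x_i = Σα_j = 6.3 for every i, so X^SO = 2·6.3 = 12.6.
W^SO = (Σα)·X^SO − ½·2·(Σα)² = (2/2)·6.3² = 39.69.
Deadweight loss = W^SO − W^NE = 10.225.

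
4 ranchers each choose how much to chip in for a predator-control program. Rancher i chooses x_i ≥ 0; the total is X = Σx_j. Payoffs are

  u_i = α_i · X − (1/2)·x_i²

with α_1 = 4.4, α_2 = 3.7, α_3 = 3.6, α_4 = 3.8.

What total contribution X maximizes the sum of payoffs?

Planner FOC: ∂(Σu_j)/∂x_i = (Σα_j) − x_i = 0, so x_i^SO = Σα_j = 15.5 for every i; X^SO = 62.

62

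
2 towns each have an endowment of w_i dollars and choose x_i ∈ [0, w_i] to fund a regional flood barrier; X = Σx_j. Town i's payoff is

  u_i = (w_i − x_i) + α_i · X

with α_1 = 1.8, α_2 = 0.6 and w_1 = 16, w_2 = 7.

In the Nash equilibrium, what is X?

16

∂u_i/∂x_i = α_i − 1, so town i contributes w_i if α_i > 1, else 0.
α_i > 1 for i ∈ {1}; NE contributions (16, 0), X = 16.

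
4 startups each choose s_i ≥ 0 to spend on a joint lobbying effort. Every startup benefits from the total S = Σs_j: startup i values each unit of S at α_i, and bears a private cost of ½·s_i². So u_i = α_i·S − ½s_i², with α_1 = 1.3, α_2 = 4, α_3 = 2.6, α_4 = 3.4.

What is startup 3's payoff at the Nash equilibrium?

Startup i's FOC: ∂u_i/∂s_i = α_i − s_i = 0, so s_i* = α_i.
NE contributions = (1.3, 4, 2.6, 3.4); S = 11.3.
u_3 = α_3·S − ½·(s_3)² = 2.6·11.3 − ½·2.6² = 26.

26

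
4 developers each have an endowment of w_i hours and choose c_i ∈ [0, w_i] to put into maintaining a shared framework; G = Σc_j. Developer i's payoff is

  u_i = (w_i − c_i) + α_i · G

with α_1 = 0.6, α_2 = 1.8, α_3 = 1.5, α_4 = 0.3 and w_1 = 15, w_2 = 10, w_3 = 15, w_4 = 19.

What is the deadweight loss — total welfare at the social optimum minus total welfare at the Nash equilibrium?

∂u_i/∂c_i = α_i − 1, so developer i contributes w_i if α_i > 1, else 0.
α_i > 1 for i ∈ {2, 3}; NE contributions (0, 10, 15, 0), G = 25.
W^NE = Σw_i − G^NE + (Σα_i)·G^NE = 59 + 3.2·25 = 139.
Planner: ∂(Σu_j)/∂c_i = Σα_j − 1 = 3.2 > 0, so everyone contributes w_i; G^SO = 59, W^SO = 59 + 3.2·59 = 247.8.
Deadweight loss = 108.8.

108.8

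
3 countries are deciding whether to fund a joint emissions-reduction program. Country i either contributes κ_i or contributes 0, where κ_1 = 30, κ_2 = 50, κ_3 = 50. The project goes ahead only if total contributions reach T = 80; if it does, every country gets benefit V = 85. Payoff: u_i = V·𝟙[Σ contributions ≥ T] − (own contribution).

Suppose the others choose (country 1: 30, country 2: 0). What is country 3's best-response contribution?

50

Others' total = 30. Contributing 50 brings total to 80 ≥ 80: gain V − κ_3 = 35.
Best response: 50.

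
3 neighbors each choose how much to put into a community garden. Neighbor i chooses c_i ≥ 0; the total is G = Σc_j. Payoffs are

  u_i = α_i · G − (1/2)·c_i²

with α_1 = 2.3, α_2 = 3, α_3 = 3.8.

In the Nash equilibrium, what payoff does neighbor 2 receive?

Neighbor i's FOC: ∂u_i/∂c_i = α_i − c_i = 0, so c_i* = α_i.
NE contributions = (2.3, 3, 3.8); G = 9.1.
u_2 = α_2·G − ½·(c_2)² = 3·9.1 − ½·3² = 22.8.

22.8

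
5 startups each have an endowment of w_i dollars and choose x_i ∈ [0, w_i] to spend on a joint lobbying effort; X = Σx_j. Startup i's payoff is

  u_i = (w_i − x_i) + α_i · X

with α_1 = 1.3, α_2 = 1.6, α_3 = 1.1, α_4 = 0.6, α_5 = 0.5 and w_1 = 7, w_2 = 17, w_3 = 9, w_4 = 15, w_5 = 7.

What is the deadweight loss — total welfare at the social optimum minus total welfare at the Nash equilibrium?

90.2

∂u_i/∂x_i = α_i − 1, so startup i contributes w_i if α_i > 1, else 0.
α_i > 1 for i ∈ {1, 2, 3}; NE contributions (7, 17, 9, 0, 0), X = 33.
W^NE = Σw_i − X^NE + (Σα_i)·X^NE = 55 + 4.1·33 = 190.3.
Planner: ∂(Σu_j)/∂x_i = Σα_j − 1 = 4.1 > 0, so everyone contributes w_i; X^SO = 55, W^SO = 55 + 4.1·55 = 280.5.
Deadweight loss = 90.2.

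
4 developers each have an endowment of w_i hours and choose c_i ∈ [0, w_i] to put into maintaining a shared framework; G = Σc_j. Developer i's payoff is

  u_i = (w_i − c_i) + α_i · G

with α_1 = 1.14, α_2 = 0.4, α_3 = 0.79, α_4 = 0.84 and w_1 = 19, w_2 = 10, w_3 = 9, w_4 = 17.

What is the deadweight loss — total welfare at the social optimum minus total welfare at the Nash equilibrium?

78.12

∂u_i/∂c_i = α_i − 1, so developer i contributes w_i if α_i > 1, else 0.
α_i > 1 for i ∈ {1}; NE contributions (19, 0, 0, 0), G = 19.
W^NE = Σw_i − G^NE + (Σα_i)·G^NE = 55 + 2.17·19 = 96.23.
Planner: ∂(Σu_j)/∂c_i = Σα_j − 1 = 2.17 > 0, so everyone contributes w_i; G^SO = 55, W^SO = 55 + 2.17·55 = 174.35.
Deadweight loss = 78.12.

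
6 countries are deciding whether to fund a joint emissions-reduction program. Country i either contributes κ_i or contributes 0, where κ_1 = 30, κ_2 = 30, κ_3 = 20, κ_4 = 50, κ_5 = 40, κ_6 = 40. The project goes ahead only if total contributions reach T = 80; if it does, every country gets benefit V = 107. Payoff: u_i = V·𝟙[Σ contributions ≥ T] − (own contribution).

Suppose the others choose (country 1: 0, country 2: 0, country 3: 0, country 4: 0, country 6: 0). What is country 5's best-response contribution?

Others' total = 0. Even contributing 40 gives 40 < 80: no benefit either way.
Best response: 0.

0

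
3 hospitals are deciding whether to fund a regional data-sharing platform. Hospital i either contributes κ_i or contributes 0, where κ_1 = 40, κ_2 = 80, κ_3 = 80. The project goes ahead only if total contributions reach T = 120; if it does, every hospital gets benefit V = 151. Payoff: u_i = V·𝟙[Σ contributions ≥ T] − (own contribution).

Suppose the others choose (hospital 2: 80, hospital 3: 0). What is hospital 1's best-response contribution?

40

Others' total = 80. Contributing 40 brings total to 120 ≥ 120: gain V − κ_1 = 111.
Best response: 40.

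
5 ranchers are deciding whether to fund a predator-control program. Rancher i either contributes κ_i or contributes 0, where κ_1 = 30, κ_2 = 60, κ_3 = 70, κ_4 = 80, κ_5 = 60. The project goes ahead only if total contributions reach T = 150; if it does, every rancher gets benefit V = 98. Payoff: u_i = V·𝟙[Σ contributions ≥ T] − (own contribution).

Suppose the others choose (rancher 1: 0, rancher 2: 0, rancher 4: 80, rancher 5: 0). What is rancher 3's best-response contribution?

Others' total = 80. Contributing 70 brings total to 150 ≥ 150: gain V − κ_3 = 28.
Best response: 70.

70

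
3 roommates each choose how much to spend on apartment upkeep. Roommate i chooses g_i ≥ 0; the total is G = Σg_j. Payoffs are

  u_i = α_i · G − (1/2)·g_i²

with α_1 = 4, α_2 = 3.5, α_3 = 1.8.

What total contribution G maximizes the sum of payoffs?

Planner FOC: ∂(Σu_j)/∂g_i = (Σα_j) − g_i = 0, so g_i^SO = Σα_j = 9.3 for every i; G^SO = 27.9.

27.9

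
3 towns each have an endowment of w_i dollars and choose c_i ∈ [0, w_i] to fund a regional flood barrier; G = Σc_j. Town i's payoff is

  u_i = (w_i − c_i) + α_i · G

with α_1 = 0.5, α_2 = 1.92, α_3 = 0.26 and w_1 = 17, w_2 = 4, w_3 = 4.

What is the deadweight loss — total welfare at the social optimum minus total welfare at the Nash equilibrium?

35.28

∂u_i/∂c_i = α_i − 1, so town i contributes w_i if α_i > 1, else 0.
α_i > 1 for i ∈ {2}; NE contributions (0, 4, 0), G = 4.
W^NE = Σw_i − G^NE + (Σα_i)·G^NE = 25 + 1.68·4 = 31.72.
Planner: ∂(Σu_j)/∂c_i = Σα_j − 1 = 1.68 > 0, so everyone contributes w_i; G^SO = 25, W^SO = 25 + 1.68·25 = 67.
Deadweight loss = 35.28.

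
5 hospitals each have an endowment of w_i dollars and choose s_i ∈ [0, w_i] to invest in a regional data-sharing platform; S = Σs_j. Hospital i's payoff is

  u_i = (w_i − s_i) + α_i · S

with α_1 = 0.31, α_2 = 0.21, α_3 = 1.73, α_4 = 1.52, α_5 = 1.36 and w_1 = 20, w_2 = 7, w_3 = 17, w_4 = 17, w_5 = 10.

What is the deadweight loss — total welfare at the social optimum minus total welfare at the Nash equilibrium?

111.51

∂u_i/∂s_i = α_i − 1, so hospital i contributes w_i if α_i > 1, else 0.
α_i > 1 for i ∈ {3, 4, 5}; NE contributions (0, 0, 17, 17, 10), S = 44.
W^NE = Σw_i − S^NE + (Σα_i)·S^NE = 71 + 4.13·44 = 252.72.
Planner: ∂(Σu_j)/∂s_i = Σα_j − 1 = 4.13 > 0, so everyone contributes w_i; S^SO = 71, W^SO = 71 + 4.13·71 = 364.23.
Deadweight loss = 111.51.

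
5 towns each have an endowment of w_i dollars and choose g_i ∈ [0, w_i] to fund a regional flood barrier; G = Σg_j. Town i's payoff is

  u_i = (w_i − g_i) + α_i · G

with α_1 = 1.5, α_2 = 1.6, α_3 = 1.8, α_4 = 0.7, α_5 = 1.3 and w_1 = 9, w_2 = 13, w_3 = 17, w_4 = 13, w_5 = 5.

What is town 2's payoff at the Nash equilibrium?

∂u_i/∂g_i = α_i − 1, so town i contributes w_i if α_i > 1, else 0.
α_i > 1 for i ∈ {1, 2, 3, 5}; NE contributions (9, 13, 17, 0, 5), G = 44.
u_2 = (13 − 13) + 1.6·44 = 70.4.

70.4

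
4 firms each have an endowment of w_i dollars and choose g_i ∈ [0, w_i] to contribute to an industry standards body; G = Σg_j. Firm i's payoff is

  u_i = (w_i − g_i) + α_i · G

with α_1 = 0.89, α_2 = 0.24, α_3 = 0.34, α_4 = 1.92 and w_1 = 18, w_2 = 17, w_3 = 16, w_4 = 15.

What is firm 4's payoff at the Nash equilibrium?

∂u_i/∂g_i = α_i − 1, so firm i contributes w_i if α_i > 1, else 0.
α_i > 1 for i ∈ {4}; NE contributions (0, 0, 0, 15), G = 15.
u_4 = (15 − 15) + 1.92·15 = 28.8.

28.8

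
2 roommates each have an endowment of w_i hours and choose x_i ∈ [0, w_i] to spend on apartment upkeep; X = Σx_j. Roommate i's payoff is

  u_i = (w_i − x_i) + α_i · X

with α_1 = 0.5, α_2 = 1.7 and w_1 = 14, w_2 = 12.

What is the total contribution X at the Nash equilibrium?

12

∂u_i/∂x_i = α_i − 1, so roommate i contributes w_i if α_i > 1, else 0.
α_i > 1 for i ∈ {2}; NE contributions (0, 12), X = 12.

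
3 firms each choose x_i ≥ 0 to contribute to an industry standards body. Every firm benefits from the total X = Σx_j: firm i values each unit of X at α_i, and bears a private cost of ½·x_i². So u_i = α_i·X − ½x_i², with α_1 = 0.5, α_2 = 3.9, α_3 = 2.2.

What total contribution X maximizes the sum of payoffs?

19.8

Planner FOC: ∂(Σu_j)/∂x_i = (Σα_j) − x_i = 0, so x_i^SO = Σα_j = 6.6 for every i; X^SO = 19.8.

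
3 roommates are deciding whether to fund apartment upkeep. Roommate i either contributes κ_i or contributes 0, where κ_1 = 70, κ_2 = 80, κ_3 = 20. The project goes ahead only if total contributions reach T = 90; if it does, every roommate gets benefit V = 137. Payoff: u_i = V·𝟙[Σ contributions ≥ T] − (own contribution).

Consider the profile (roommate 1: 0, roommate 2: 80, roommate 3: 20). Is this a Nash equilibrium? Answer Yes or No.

Total = 100 ≥ 90: provided.
Roommate 1 (pledges 0, payoff 137): pledging 70 → total 170, payoff 67. No gain.
Roommate 2 (pledges 80, payoff 57): dropping to 0 → total 20, payoff 0. No gain.
Roommate 3 (pledges 20, payoff 117): dropping to 0 → total 80, payoff 0. No gain.

Yes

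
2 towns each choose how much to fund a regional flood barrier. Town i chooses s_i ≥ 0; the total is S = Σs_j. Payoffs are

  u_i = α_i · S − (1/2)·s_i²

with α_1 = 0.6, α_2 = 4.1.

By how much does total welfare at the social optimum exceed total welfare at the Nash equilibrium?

Town i's FOC: ∂u_i/∂s_i = α_i − s_i = 0, so s_i* = α_i.
NE contributions = (0.6, 4.1); S = 4.7.
W^NE = (Σα)·S − ½Σα_i² = 4.7² − ½·17.17 = 13.505.
Planner sets s_i = Σα_j = 4.7 for every i, so S^SO = 2·4.7 = 9.4.
W^SO = (Σα)·S^SO − ½·2·(Σα)² = (2/2)·4.7² = 22.09.
Deadweight loss = W^SO − W^NE = 8.585.

8.585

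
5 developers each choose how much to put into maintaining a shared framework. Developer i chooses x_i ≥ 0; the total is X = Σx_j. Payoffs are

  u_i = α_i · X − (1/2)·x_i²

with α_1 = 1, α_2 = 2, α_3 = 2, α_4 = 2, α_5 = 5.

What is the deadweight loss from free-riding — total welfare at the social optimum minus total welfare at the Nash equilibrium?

Developer i's FOC: ∂u_i/∂x_i = α_i − x_i = 0, so x_i* = α_i.
NE contributions = (1, 2, 2, 2, 5); X = 12.
W^NE = (Σα)·X − ½Σα_i² = 12² − ½·38 = 125.
Planner sets x_i = Σα_j = 12 for every i, so X^SO = 5·12 = 60.
W^SO = (Σα)·X^SO − ½·5·(Σα)² = (5/2)·12² = 360.
Deadweight loss = W^SO − W^NE = 235.

235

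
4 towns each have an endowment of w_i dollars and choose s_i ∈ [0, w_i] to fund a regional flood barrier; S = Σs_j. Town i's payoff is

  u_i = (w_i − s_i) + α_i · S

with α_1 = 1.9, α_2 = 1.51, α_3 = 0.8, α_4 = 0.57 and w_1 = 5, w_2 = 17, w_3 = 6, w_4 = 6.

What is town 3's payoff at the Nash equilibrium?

∂u_i/∂s_i = α_i − 1, so town i contributes w_i if α_i > 1, else 0.
α_i > 1 for i ∈ {1, 2}; NE contributions (5, 17, 0, 0), S = 22.
u_3 = (6 − 0) + 0.8·22 = 23.6.

23.6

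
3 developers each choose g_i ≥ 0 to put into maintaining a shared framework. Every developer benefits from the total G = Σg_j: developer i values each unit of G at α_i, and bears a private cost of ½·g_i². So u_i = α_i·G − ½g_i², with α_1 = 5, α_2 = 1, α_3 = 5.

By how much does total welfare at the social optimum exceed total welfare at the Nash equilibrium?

Developer i's FOC: ∂u_i/∂g_i = α_i − g_i = 0, so g_i* = α_i.
NE contributions = (5, 1, 5); G = 11.
W^NE = (Σα)·G − ½Σα_i² = 11² − ½·51 = 95.5.
Planner sets g_i = Σα_j = 11 for every i, so G^SO = 3·11 = 33.
W^SO = (Σα)·G^SO − ½·3·(Σα)² = (3/2)·11² = 181.5.
Deadweight loss = W^SO − W^NE = 86.

86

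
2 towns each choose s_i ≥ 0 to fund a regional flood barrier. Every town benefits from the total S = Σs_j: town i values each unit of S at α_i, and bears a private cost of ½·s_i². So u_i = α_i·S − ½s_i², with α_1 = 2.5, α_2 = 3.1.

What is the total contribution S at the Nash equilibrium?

5.6

Town i's FOC: ∂u_i/∂s_i = α_i − s_i = 0, so s_i* = α_i.
NE contributions = (2.5, 3.1); S = 5.6.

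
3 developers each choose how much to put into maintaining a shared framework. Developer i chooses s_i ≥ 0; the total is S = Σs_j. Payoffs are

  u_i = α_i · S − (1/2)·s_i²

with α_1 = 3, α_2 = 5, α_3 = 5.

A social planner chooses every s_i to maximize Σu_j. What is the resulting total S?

39

Planner FOC: ∂(Σu_j)/∂s_i = (Σα_j) − s_i = 0, so s_i^SO = Σα_j = 13 for every i; S^SO = 39.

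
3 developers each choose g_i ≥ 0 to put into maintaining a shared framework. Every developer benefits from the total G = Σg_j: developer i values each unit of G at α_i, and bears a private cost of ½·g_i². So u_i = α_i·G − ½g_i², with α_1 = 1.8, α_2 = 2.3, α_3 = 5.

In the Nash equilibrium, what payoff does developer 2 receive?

18.285

Developer i's FOC: ∂u_i/∂g_i = α_i − g_i = 0, so g_i* = α_i.
NE contributions = (1.8, 2.3, 5); G = 9.1.
u_2 = α_2·G − ½·(g_2)² = 2.3·9.1 − ½·2.3² = 18.285.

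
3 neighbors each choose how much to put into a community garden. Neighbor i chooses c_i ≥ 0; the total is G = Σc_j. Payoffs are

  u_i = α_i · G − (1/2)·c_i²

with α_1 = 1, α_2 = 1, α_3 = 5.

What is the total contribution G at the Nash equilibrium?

7

Neighbor i's FOC: ∂u_i/∂c_i = α_i − c_i = 0, so c_i* = α_i.
NE contributions = (1, 1, 5); G = 7.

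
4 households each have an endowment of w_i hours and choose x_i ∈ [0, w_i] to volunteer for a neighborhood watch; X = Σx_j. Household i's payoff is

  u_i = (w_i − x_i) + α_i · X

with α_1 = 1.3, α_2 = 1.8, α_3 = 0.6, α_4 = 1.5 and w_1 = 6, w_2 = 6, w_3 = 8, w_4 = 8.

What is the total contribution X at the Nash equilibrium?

∂u_i/∂x_i = α_i − 1, so household i contributes w_i if α_i > 1, else 0.
α_i > 1 for i ∈ {1, 2, 4}; NE contributions (6, 6, 0, 8), X = 20.

20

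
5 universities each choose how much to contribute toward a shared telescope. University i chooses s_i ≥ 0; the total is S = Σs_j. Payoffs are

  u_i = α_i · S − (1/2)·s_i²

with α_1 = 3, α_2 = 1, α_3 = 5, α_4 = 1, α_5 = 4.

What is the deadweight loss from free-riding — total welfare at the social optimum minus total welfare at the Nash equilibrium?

320

University i's FOC: ∂u_i/∂s_i = α_i − s_i = 0, so s_i* = α_i.
NE contributions = (3, 1, 5, 1, 4); S = 14.
W^NE = (Σα)·S − ½Σα_i² = 14² − ½·52 = 170.
Planner sets s_i = Σα_j = 14 for every i, so S^SO = 5·14 = 70.
W^SO = (Σα)·S^SO − ½·5·(Σα)² = (5/2)·14² = 490.
Deadweight loss = W^SO − W^NE = 320.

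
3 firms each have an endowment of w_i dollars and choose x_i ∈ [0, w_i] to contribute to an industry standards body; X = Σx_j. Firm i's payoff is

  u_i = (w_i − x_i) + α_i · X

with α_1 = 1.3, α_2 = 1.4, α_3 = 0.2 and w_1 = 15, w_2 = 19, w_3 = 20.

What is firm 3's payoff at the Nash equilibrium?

∂u_i/∂x_i = α_i − 1, so firm i contributes w_i if α_i > 1, else 0.
α_i > 1 for i ∈ {1, 2}; NE contributions (15, 19, 0), X = 34.
u_3 = (20 − 0) + 0.2·34 = 26.8.

26.8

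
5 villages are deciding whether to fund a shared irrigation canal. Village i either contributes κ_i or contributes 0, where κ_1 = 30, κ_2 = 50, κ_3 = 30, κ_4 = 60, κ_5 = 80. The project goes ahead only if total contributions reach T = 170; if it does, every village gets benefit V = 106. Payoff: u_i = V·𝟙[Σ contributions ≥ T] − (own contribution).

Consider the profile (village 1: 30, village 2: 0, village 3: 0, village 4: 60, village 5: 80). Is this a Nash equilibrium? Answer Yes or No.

Total = 170 ≥ 170: provided.
Village 1 (pledges 30, payoff 76): dropping to 0 → total 140, payoff 0. No gain.
Village 2 (pledges 0, payoff 106): pledging 50 → total 220, payoff 56. No gain.
Village 3 (pledges 0, payoff 106): pledging 30 → total 200, payoff 76. No gain.
Village 4 (pledges 60, payoff 46): dropping to 0 → total 110, payoff 0. No gain.
Village 5 (pledges 80, payoff 26): dropping to 0 → total 90, payoff 0. No gain.

Yes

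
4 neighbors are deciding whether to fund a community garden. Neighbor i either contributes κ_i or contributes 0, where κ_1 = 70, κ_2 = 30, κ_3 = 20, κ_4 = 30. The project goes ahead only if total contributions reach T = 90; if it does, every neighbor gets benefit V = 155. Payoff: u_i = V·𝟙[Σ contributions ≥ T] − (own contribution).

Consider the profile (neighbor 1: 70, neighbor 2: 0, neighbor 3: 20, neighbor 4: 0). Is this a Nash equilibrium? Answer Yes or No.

Total = 90 ≥ 90: provided.
Neighbor 1 (pledges 70, payoff 85): dropping to 0 → total 20, payoff 0. No gain.
Neighbor 2 (pledges 0, payoff 155): pledging 30 → total 120, payoff 125. No gain.
Neighbor 3 (pledges 20, payoff 135): dropping to 0 → total 70, payoff 0. No gain.
Neighbor 4 (pledges 0, payoff 155): pledging 30 → total 120, payoff 125. No gain.

Yes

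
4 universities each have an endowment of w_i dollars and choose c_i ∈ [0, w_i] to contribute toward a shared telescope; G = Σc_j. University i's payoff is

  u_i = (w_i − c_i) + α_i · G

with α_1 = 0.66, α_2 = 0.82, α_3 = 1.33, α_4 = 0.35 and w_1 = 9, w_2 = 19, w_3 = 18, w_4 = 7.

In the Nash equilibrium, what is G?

18

∂u_i/∂c_i = α_i − 1, so university i contributes w_i if α_i > 1, else 0.
α_i > 1 for i ∈ {3}; NE contributions (0, 0, 18, 0), G = 18.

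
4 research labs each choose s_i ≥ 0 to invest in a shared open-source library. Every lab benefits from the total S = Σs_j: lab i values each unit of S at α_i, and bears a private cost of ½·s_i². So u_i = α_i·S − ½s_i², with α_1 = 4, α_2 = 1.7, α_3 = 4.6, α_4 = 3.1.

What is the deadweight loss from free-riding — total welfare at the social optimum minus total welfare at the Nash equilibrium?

204.39

Lab i's FOC: ∂u_i/∂s_i = α_i − s_i = 0, so s_i* = α_i.
NE contributions = (4, 1.7, 4.6, 3.1); S = 13.4.
W^NE = (Σα)·S − ½Σα_i² = 13.4² − ½·49.66 = 154.73.
Planner sets s_i = Σα_j = 13.4 for every i, so S^SO = 4·13.4 = 53.6.
W^SO = (Σα)·S^SO − ½·4·(Σα)² = (4/2)·13.4² = 359.12.
Deadweight loss = W^SO − W^NE = 204.39.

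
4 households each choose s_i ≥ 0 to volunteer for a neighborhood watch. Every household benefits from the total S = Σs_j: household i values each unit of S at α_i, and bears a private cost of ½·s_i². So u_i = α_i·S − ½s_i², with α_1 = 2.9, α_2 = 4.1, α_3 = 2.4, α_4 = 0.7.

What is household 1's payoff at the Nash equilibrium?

25.085

Household i's FOC: ∂u_i/∂s_i = α_i − s_i = 0, so s_i* = α_i.
NE contributions = (2.9, 4.1, 2.4, 0.7); S = 10.1.
u_1 = α_1·S − ½·(s_1)² = 2.9·10.1 − ½·2.9² = 25.085.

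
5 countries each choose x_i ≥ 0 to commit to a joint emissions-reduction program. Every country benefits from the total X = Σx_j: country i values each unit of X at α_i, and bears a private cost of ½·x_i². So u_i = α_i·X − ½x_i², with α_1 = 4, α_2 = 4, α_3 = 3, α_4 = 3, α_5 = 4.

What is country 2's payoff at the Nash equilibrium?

64

Country i's FOC: ∂u_i/∂x_i = α_i − x_i = 0, so x_i* = α_i.
NE contributions = (4, 4, 3, 3, 4); X = 18.
u_2 = α_2·X − ½·(x_2)² = 4·18 − ½·4² = 64.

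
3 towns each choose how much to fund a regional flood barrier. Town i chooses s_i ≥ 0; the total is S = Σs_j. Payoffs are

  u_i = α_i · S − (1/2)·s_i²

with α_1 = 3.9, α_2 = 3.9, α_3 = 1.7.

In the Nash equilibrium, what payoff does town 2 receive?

29.445

Town i's FOC: ∂u_i/∂s_i = α_i − s_i = 0, so s_i* = α_i.
NE contributions = (3.9, 3.9, 1.7); S = 9.5.
u_2 = α_2·S − ½·(s_2)² = 3.9·9.5 − ½·3.9² = 29.445.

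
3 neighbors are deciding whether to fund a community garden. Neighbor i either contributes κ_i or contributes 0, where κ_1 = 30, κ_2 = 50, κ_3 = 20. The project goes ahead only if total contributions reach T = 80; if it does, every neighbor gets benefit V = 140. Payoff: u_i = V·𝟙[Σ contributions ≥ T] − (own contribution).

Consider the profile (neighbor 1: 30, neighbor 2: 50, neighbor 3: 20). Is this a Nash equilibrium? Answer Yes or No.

No

Total = 100 ≥ 80: provided.
Neighbor 1 (pledges 30, payoff 110): dropping to 0 → total 70, payoff 0. No gain.
Neighbor 2 (pledges 50, payoff 90): dropping to 0 → total 50, payoff 0. No gain.
Neighbor 3 (pledges 20, payoff 120): dropping to 0 → total 80, payoff 140. Profitable deviation.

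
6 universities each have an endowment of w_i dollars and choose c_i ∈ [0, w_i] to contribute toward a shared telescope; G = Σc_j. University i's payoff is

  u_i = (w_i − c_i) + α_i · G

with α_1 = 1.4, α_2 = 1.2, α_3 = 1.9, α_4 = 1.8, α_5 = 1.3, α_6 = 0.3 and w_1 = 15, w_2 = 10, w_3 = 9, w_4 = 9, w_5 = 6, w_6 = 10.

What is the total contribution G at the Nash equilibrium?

49

∂u_i/∂c_i = α_i − 1, so university i contributes w_i if α_i > 1, else 0.
α_i > 1 for i ∈ {1, 2, 3, 4, 5}; NE contributions (15, 10, 9, 9, 6, 0), G = 49.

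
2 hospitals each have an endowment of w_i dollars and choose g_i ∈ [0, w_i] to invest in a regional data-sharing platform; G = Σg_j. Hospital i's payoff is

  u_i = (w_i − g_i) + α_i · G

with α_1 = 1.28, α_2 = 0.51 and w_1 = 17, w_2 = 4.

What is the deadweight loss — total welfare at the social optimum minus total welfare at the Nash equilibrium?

∂u_i/∂g_i = α_i − 1, so hospital i contributes w_i if α_i > 1, else 0.
α_i > 1 for i ∈ {1}; NE contributions (17, 0), G = 17.
W^NE = Σw_i − G^NE + (Σα_i)·G^NE = 21 + 0.79·17 = 34.43.
Planner: ∂(Σu_j)/∂g_i = Σα_j − 1 = 0.79 > 0, so everyone contributes w_i; G^SO = 21, W^SO = 21 + 0.79·21 = 37.59.
Deadweight loss = 3.16.

3.16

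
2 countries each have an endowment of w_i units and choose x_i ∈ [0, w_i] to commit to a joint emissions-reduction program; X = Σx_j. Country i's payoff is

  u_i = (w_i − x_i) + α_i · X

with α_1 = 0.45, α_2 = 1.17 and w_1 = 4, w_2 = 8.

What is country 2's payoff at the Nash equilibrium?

∂u_i/∂x_i = α_i − 1, so country i contributes w_i if α_i > 1, else 0.
α_i > 1 for i ∈ {2}; NE contributions (0, 8), X = 8.
u_2 = (8 − 8) + 1.17·8 = 9.36.

9.36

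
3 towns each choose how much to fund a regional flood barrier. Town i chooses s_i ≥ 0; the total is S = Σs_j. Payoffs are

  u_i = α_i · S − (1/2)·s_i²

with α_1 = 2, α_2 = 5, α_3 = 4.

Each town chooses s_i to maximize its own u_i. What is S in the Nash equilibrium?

Town i's FOC: ∂u_i/∂s_i = α_i − s_i = 0, so s_i* = α_i.
NE contributions = (2, 5, 4); S = 11.

11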